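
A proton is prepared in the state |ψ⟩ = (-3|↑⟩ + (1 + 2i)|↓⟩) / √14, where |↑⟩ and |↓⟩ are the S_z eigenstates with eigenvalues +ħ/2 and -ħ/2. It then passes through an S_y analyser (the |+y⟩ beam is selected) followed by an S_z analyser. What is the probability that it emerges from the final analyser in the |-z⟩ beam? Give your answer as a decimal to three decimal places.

0.036

First analyser (S_y): P(|+y⟩) = |⟨+y|ψ⟩|² = 2/28.
After stage 1 the state is |+y⟩; P(|-z⟩) = |⟨-z|+y⟩|² = 1/2.
Joint probability = 2/28 × 1/2 = 0.036.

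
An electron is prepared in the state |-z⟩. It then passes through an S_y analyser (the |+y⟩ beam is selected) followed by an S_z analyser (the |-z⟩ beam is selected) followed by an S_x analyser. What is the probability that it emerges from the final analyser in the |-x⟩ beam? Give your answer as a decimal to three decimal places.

First analyser (S_y): from |-z⟩, P(|+y⟩) = 1/2.
After stage 1 the state is |+y⟩; P(|-z⟩) = |⟨-z|+y⟩|² = 1/2.
After stage 2 the state is |-z⟩; P(|-x⟩) = |⟨-x|-z⟩|² = 1/2.
Joint probability = 1/2 × 1/2 × 1/2 = 0.125.

0.125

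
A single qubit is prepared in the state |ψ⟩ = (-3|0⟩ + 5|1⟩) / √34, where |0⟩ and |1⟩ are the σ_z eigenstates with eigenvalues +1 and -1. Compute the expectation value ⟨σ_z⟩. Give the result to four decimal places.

-0.4706

⟨σ_z⟩ = |a|² - |b|² divided by |a|²+|b|², with a, b the |0⟩, |1⟩ amplitudes.
= (9 - 25)/34 = -16/34.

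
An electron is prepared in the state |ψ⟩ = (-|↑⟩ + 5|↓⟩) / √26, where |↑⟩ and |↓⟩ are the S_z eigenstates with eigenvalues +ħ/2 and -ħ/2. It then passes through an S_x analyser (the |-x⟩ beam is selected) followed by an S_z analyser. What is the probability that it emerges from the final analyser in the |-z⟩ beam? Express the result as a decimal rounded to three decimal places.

First analyser (S_x): P(|-x⟩) = |⟨-x|ψ⟩|² = 36/52.
After stage 1 the state is |-x⟩; P(|-z⟩) = |⟨-z|-x⟩|² = 1/2.
Joint probability = 36/52 × 1/2 = 0.346.

0.346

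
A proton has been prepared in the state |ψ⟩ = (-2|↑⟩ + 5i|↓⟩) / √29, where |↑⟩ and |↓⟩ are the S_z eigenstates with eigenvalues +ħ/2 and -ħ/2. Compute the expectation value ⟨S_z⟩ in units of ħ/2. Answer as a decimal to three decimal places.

⟨σ_z⟩ = |a|² - |b|² divided by |a|²+|b|², with a, b the |↑⟩, |↓⟩ amplitudes.
= (4 - 25)/29 = -21/29.
⟨S_z⟩ = (ħ/2)·⟨σ_z⟩.

-0.724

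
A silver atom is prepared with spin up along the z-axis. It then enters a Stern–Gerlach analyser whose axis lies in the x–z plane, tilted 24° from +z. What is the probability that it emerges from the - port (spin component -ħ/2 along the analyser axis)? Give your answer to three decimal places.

For spin-½, the probability of finding spin-up along an axis at angle θ to the initial spin direction is cos²(θ/2); spin-down is sin²(θ/2).
θ = 24°, so P = sin²(12°) ≈ 0.043.

0.043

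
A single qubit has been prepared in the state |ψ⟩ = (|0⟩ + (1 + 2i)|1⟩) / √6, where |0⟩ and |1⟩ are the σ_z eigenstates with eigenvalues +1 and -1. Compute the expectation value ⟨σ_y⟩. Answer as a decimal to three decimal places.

⟨σ_y⟩ = 2 Im(a* b)/(|a|²+|b|²) with a = 1, b = (1 + 2i).
a* b = (1 + 2i), so ⟨σ_y⟩ = 4/6.

0.667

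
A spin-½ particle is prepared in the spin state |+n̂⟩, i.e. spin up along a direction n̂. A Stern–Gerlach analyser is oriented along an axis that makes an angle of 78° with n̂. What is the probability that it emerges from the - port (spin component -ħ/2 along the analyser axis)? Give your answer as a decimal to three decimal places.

For spin-½, the probability of finding spin-up along an axis at angle θ to the initial spin direction is cos²(θ/2); spin-down is sin²(θ/2).
θ = 78°, so P = sin²(39°) ≈ 0.396.

0.396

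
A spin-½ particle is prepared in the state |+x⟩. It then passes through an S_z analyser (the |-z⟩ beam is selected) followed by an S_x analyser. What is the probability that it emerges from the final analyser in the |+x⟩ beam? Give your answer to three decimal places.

First analyser (S_z): from |+x⟩, P(|-z⟩) = 1/2.
After stage 1 the state is |-z⟩; P(|+x⟩) = |⟨+x|-z⟩|² = 1/2.
Joint probability = 1/2 × 1/2 = 0.250.

0.250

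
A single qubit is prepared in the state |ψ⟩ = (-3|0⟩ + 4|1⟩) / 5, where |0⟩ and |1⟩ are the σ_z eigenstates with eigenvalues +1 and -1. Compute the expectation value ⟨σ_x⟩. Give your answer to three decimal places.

⟨σ_x⟩ = 2 Re(a* b)/(|a|²+|b|²) with a = -3, b = 4.
a* b = -12, so ⟨σ_x⟩ = -24/25.

-0.960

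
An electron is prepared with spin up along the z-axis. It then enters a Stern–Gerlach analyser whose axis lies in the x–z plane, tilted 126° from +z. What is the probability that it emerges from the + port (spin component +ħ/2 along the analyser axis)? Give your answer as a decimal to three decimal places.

For spin-½, the probability of finding spin-up along an axis at angle θ to the initial spin direction is cos²(θ/2); spin-down is sin²(θ/2).
θ = 126°, so P = cos²(63°) ≈ 0.206.

0.206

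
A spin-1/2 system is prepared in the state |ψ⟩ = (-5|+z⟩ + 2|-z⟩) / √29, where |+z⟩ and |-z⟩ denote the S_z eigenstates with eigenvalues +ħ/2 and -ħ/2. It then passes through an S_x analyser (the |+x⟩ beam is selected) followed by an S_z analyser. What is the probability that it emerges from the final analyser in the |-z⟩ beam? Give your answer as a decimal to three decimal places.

First analyser (S_x): P(|+x⟩) = |⟨+x|ψ⟩|² = 9/58.
After stage 1 the state is |+x⟩; P(|-z⟩) = |⟨-z|+x⟩|² = 1/2.
Joint probability = 9/58 × 1/2 = 0.078.

0.078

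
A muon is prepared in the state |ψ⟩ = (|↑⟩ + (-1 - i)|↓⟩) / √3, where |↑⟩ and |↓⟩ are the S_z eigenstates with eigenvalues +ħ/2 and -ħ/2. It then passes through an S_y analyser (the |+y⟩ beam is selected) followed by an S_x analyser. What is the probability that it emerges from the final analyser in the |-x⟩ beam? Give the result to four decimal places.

0.0833

First analyser (S_y): P(|+y⟩) = |⟨+y|ψ⟩|² = 1/6.
After stage 1 the state is |+y⟩; P(|-x⟩) = |⟨-x|+y⟩|² = 1/2.
Joint probability = 1/6 × 1/2 = 0.0833.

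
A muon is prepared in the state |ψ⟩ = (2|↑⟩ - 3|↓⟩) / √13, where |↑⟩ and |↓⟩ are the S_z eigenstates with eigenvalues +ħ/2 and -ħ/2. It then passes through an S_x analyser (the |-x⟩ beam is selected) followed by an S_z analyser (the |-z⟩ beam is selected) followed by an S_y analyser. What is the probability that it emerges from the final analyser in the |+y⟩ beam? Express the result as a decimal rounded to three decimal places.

First analyser (S_x): P(|-x⟩) = |⟨-x|ψ⟩|² = 25/26.
After stage 1 the state is |-x⟩; P(|-z⟩) = |⟨-z|-x⟩|² = 1/2.
After stage 2 the state is |-z⟩; P(|+y⟩) = |⟨+y|-z⟩|² = 1/2.
Joint probability = 25/26 × 1/2 × 1/2 = 0.240.

0.240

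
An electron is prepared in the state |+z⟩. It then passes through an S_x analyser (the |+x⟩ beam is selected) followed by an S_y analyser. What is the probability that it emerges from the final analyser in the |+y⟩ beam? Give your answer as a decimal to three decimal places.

First analyser (S_x): from |+z⟩, P(|+x⟩) = 1/2.
After stage 1 the state is |+x⟩; P(|+y⟩) = |⟨+y|+x⟩|² = 1/2.
Joint probability = 1/2 × 1/2 = 0.250.

0.250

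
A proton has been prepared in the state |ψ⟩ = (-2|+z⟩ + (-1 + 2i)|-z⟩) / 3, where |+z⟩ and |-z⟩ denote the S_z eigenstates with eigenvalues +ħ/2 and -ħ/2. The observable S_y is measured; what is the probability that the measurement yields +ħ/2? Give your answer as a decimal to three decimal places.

0.056

|+y⟩ = (|+z⟩ + i|-z⟩)/√2, so ⟨+y|ψ⟩ = (i) / (√2·3).
P = |i|² / 18 = 1/18.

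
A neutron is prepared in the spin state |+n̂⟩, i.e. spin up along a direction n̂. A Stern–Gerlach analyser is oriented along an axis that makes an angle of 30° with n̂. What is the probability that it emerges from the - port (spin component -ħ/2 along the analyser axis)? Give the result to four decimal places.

0.0670

For spin-½, the probability of finding spin-up along an axis at angle θ to the initial spin direction is cos²(θ/2); spin-down is sin²(θ/2).
θ = 30°, so P = sin²(15°) ≈ 0.0670.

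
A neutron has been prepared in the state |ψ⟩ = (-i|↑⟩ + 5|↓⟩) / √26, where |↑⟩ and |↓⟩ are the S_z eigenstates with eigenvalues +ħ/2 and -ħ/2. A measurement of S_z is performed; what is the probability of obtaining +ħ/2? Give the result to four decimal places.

0.0385

The +ħ/2 outcome corresponds to |↑⟩. Its amplitude in |ψ⟩ is -i/√26.
P = |-i|² / 26 = 1/26.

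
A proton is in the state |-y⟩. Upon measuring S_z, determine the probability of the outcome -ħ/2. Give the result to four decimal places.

In the S_z basis, |-y⟩ = (|+z⟩ - i|-z⟩)/√2 and |-z⟩ = |-z⟩.
|⟨-z|-y⟩|² = 1/2.

0.5000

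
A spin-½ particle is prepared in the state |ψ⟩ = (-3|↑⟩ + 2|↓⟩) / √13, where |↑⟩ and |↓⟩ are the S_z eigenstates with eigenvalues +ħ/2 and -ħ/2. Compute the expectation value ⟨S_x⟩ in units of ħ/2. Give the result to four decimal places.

-0.9231

⟨σ_x⟩ = 2 Re(a* b)/(|a|²+|b|²) with a = -3, b = 2.
a* b = -6, so ⟨σ_x⟩ = -12/13.
⟨S_x⟩ = (ħ/2)·⟨σ_x⟩.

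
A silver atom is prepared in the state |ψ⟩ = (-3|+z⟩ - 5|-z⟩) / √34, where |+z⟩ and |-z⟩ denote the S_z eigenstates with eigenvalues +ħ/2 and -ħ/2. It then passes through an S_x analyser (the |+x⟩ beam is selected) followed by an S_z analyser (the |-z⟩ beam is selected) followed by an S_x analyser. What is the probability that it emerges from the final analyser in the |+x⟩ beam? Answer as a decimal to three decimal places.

First analyser (S_x): P(|+x⟩) = |⟨+x|ψ⟩|² = 64/68.
After stage 1 the state is |+x⟩; P(|-z⟩) = |⟨-z|+x⟩|² = 1/2.
After stage 2 the state is |-z⟩; P(|+x⟩) = |⟨+x|-z⟩|² = 1/2.
Joint probability = 64/68 × 1/2 × 1/2 = 0.235.

0.235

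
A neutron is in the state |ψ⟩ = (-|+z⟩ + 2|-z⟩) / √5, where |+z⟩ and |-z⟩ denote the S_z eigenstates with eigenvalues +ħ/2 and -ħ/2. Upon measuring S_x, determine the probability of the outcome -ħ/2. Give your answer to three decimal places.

|-x⟩ = (|+z⟩ - |-z⟩)/√2, so ⟨-x|ψ⟩ = (-3) / (√2·√5).
P = |-3|² / 10 = 9/10.

0.900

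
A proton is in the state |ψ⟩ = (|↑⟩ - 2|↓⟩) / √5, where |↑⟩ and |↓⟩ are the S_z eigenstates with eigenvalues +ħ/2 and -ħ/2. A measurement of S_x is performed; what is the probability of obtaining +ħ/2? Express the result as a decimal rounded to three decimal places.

|+x⟩ = (|↑⟩ + |↓⟩)/√2, so ⟨+x|ψ⟩ = (-1) / (√2·√5).
P = |-1|² / 10 = 1/10.

0.100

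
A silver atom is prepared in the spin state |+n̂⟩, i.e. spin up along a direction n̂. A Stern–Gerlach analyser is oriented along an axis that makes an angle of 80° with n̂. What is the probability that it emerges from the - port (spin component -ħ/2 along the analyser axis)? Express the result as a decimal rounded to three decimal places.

For spin-½, the probability of finding spin-up along an axis at angle θ to the initial spin direction is cos²(θ/2); spin-down is sin²(θ/2).
θ = 80°, so P = sin²(40°) ≈ 0.413.

0.413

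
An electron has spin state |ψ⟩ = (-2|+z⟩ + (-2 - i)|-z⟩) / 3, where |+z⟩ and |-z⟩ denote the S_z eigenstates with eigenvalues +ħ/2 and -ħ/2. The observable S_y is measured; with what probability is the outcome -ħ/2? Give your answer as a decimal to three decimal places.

|-y⟩ = (|+z⟩ - i|-z⟩)/√2, so ⟨-y|ψ⟩ = (-1 - 2i) / (√2·3).
P = |-1 - 2i|² / 18 = 5/18.

0.278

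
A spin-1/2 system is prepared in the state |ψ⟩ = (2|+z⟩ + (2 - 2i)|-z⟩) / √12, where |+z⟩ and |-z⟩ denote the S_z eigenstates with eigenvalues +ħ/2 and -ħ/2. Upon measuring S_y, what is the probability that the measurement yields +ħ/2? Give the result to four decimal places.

0.1667

|+y⟩ = (|+z⟩ + i|-z⟩)/√2, so ⟨+y|ψ⟩ = (-2i) / (√2·√12).
P = |-2i|² / 24 = 4/24.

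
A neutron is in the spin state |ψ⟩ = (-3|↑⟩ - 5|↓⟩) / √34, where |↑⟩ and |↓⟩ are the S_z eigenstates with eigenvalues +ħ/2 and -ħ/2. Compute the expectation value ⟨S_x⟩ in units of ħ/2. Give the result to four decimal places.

0.8824

⟨σ_x⟩ = 2 Re(a* b)/(|a|²+|b|²) with a = -3, b = -5.
a* b = 15, so ⟨σ_x⟩ = 30/34.
⟨S_x⟩ = (ħ/2)·⟨σ_x⟩.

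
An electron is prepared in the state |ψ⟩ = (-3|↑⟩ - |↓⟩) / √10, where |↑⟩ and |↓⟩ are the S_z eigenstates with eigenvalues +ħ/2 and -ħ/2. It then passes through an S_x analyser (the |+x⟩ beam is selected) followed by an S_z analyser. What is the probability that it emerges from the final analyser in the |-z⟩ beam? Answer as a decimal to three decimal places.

0.400

First analyser (S_x): P(|+x⟩) = |⟨+x|ψ⟩|² = 16/20.
After stage 1 the state is |+x⟩; P(|-z⟩) = |⟨-z|+x⟩|² = 1/2.
Joint probability = 16/20 × 1/2 = 0.400.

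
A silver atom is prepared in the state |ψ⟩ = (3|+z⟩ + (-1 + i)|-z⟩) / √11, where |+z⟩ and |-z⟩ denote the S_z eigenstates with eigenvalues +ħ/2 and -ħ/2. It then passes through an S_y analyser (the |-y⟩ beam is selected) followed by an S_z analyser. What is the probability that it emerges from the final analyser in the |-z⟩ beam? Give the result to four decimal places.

First analyser (S_y): P(|-y⟩) = |⟨-y|ψ⟩|² = 5/22.
After stage 1 the state is |-y⟩; P(|-z⟩) = |⟨-z|-y⟩|² = 1/2.
Joint probability = 5/22 × 1/2 = 0.1136.

0.1136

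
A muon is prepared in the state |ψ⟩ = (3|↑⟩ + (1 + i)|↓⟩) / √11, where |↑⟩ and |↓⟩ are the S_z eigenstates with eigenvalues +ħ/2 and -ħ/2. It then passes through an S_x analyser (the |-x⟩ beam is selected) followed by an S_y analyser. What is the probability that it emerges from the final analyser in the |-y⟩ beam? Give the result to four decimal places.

First analyser (S_x): P(|-x⟩) = |⟨-x|ψ⟩|² = 5/22.
After stage 1 the state is |-x⟩; P(|-y⟩) = |⟨-y|-x⟩|² = 1/2.
Joint probability = 5/22 × 1/2 = 0.1136.

0.1136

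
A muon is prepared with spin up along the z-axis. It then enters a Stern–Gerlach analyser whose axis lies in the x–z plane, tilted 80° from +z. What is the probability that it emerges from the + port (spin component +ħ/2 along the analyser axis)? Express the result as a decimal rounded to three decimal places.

For spin-½, the probability of finding spin-up along an axis at angle θ to the initial spin direction is cos²(θ/2); spin-down is sin²(θ/2).
θ = 80°, so P = cos²(40°) ≈ 0.587.

0.587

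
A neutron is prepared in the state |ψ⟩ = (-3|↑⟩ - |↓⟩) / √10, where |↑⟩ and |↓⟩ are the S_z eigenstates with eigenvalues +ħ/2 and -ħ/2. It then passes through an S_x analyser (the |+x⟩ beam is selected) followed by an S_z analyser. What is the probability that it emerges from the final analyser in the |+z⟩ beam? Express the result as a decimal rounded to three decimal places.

0.400

First analyser (S_x): P(|+x⟩) = |⟨+x|ψ⟩|² = 16/20.
After stage 1 the state is |+x⟩; P(|+z⟩) = |⟨+z|+x⟩|² = 1/2.
Joint probability = 16/20 × 1/2 = 0.400.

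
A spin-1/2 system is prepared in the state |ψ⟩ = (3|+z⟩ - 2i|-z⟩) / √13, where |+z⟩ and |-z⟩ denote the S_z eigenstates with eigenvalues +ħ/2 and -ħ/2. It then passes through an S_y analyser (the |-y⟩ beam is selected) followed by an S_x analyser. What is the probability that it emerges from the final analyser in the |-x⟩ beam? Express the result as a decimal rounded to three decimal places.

First analyser (S_y): P(|-y⟩) = |⟨-y|ψ⟩|² = 25/26.
After stage 1 the state is |-y⟩; P(|-x⟩) = |⟨-x|-y⟩|² = 1/2.
Joint probability = 25/26 × 1/2 = 0.481.

0.481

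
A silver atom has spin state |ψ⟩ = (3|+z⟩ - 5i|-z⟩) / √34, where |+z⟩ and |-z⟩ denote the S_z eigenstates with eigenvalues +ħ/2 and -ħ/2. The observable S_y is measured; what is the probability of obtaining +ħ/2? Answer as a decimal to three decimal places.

0.059

|+y⟩ = (|+z⟩ + i|-z⟩)/√2, so ⟨+y|ψ⟩ = (-2) / (√2·√34).
P = |-2|² / 68 = 4/68.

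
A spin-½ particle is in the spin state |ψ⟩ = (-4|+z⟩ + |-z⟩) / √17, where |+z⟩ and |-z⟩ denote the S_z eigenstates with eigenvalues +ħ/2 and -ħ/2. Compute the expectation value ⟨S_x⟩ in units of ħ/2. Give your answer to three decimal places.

-0.471

⟨σ_x⟩ = 2 Re(a* b)/(|a|²+|b|²) with a = -4, b = 1.
a* b = -4, so ⟨σ_x⟩ = -8/17.
⟨S_x⟩ = (ħ/2)·⟨σ_x⟩.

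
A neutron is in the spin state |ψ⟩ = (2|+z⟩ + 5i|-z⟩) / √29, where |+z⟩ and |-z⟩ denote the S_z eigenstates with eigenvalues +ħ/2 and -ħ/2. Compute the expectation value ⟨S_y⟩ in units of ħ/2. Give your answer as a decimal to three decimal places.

⟨σ_y⟩ = 2 Im(a* b)/(|a|²+|b|²) with a = 2, b = 5i.
a* b = 10i, so ⟨σ_y⟩ = 20/29.
⟨S_y⟩ = (ħ/2)·⟨σ_y⟩.

0.690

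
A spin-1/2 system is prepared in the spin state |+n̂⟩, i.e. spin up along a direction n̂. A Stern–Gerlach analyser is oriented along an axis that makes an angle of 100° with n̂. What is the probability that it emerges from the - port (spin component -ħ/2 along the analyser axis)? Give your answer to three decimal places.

0.587

For spin-½, the probability of finding spin-up along an axis at angle θ to the initial spin direction is cos²(θ/2); spin-down is sin²(θ/2).
θ = 100°, so P = sin²(50°) ≈ 0.587.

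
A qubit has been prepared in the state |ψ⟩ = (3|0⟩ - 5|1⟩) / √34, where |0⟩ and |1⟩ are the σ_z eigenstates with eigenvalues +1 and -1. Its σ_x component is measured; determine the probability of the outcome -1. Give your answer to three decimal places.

0.941

|-x⟩ = (|0⟩ - |1⟩)/√2, so ⟨-x|ψ⟩ = (8) / (√2·√34).
P = |8|² / 68 = 64/68.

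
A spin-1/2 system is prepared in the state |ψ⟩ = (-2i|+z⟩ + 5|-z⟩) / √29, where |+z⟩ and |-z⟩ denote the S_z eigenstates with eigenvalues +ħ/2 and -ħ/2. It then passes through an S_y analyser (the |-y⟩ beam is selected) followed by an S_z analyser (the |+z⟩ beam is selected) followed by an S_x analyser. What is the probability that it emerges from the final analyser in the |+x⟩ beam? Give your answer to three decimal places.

0.039

First analyser (S_y): P(|-y⟩) = |⟨-y|ψ⟩|² = 9/58.
After stage 1 the state is |-y⟩; P(|+z⟩) = |⟨+z|-y⟩|² = 1/2.
After stage 2 the state is |+z⟩; P(|+x⟩) = |⟨+x|+z⟩|² = 1/2.
Joint probability = 9/58 × 1/2 × 1/2 = 0.039.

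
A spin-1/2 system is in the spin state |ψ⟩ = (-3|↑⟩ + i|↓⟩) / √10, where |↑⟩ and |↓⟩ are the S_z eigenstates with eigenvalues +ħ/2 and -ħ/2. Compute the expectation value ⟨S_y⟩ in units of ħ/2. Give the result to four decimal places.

-0.6000

⟨σ_y⟩ = 2 Im(a* b)/(|a|²+|b|²) with a = -3, b = i.
a* b = -3i, so ⟨σ_y⟩ = -6/10.
⟨S_y⟩ = (ħ/2)·⟨σ_y⟩.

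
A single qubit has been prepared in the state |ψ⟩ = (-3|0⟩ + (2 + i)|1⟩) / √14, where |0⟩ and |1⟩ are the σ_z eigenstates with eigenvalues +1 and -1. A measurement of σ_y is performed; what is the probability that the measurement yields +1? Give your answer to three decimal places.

|+y⟩ = (|0⟩ + i|1⟩)/√2, so ⟨+y|ψ⟩ = (-2 - 2i) / (√2·√14).
P = |-2 - 2i|² / 28 = 8/28.

0.286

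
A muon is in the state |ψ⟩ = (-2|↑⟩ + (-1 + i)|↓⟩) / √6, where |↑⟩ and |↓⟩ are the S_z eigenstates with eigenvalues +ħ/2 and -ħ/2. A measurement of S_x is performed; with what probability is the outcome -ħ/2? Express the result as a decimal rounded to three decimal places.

0.167

|-x⟩ = (|↑⟩ - |↓⟩)/√2, so ⟨-x|ψ⟩ = (-1 - i) / (√2·√6).
P = |-1 - i|² / 12 = 2/12.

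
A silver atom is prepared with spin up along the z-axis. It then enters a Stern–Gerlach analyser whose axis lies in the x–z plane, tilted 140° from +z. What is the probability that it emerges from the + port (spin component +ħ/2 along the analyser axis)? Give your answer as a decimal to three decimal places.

0.117

For spin-½, the probability of finding spin-up along an axis at angle θ to the initial spin direction is cos²(θ/2); spin-down is sin²(θ/2).
θ = 140°, so P = cos²(70°) ≈ 0.117.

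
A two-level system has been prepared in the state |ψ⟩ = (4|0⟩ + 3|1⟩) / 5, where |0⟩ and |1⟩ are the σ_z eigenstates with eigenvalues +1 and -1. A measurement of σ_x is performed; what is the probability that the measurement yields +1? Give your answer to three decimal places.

|+x⟩ = (|0⟩ + |1⟩)/√2, so ⟨+x|ψ⟩ = (7) / (√2·5).
P = |7|² / 50 = 49/50.

0.980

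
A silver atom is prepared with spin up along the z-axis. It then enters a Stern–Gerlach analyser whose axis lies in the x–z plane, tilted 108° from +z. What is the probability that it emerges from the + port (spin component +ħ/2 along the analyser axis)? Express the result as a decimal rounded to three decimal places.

For spin-½, the probability of finding spin-up along an axis at angle θ to the initial spin direction is cos²(θ/2); spin-down is sin²(θ/2).
θ = 108°, so P = cos²(54°) ≈ 0.345.

0.345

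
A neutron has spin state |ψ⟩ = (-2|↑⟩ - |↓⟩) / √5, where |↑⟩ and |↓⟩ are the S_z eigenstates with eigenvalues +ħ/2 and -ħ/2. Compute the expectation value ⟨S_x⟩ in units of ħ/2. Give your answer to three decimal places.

⟨σ_x⟩ = 2 Re(a* b)/(|a|²+|b|²) with a = -2, b = -1.
a* b = 2, so ⟨σ_x⟩ = 4/5.
⟨S_x⟩ = (ħ/2)·⟨σ_x⟩.

0.800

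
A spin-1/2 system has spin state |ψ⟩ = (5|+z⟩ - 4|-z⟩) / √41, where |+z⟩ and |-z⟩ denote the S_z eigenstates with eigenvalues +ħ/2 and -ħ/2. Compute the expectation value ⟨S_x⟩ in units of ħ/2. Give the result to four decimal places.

-0.9756

⟨σ_x⟩ = 2 Re(a* b)/(|a|²+|b|²) with a = 5, b = -4.
a* b = -20, so ⟨σ_x⟩ = -40/41.
⟨S_x⟩ = (ħ/2)·⟨σ_x⟩.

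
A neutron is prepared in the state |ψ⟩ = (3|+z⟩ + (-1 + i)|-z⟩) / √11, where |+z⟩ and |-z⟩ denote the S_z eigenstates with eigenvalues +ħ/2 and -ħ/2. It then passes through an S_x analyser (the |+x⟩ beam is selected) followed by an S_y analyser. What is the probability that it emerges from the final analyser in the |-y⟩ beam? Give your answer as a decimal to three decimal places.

0.114

First analyser (S_x): P(|+x⟩) = |⟨+x|ψ⟩|² = 5/22.
After stage 1 the state is |+x⟩; P(|-y⟩) = |⟨-y|+x⟩|² = 1/2.
Joint probability = 5/22 × 1/2 = 0.114.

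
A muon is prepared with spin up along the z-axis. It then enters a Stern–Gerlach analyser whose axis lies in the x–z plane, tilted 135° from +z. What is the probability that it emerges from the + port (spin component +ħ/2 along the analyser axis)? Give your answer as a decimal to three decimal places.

0.146

For spin-½, the probability of finding spin-up along an axis at angle θ to the initial spin direction is cos²(θ/2); spin-down is sin²(θ/2).
θ = 135°, so P = cos²(67.5°) ≈ 0.146.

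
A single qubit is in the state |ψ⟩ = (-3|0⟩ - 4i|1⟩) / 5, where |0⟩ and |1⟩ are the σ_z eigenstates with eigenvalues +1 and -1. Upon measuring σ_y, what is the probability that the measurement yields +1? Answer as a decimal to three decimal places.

|+y⟩ = (|0⟩ + i|1⟩)/√2, so ⟨+y|ψ⟩ = (-7) / (√2·5).
P = |-7|² / 50 = 49/50.

0.980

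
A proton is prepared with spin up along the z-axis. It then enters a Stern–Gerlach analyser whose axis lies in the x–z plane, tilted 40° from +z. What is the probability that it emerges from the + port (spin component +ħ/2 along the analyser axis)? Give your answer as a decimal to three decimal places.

0.883

For spin-½, the probability of finding spin-up along an axis at angle θ to the initial spin direction is cos²(θ/2); spin-down is sin²(θ/2).
θ = 40°, so P = cos²(20°) ≈ 0.883.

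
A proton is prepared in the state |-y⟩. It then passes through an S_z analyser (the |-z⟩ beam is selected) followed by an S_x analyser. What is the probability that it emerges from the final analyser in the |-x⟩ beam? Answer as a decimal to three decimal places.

First analyser (S_z): from |-y⟩, P(|-z⟩) = 1/2.
After stage 1 the state is |-z⟩; P(|-x⟩) = |⟨-x|-z⟩|² = 1/2.
Joint probability = 1/2 × 1/2 = 0.250.

0.250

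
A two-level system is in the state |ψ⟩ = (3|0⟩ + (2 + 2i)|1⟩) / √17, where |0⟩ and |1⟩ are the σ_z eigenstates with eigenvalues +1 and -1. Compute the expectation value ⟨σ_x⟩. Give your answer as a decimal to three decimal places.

0.706

⟨σ_x⟩ = 2 Re(a* b)/(|a|²+|b|²) with a = 3, b = (2 + 2i).
a* b = (6 + 6i), so ⟨σ_x⟩ = 12/17.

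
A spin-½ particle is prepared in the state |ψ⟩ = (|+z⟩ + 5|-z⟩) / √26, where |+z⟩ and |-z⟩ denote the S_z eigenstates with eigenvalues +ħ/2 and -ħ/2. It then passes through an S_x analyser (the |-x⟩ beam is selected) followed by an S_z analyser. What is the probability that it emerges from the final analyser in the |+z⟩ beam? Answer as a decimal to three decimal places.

0.154

First analyser (S_x): P(|-x⟩) = |⟨-x|ψ⟩|² = 16/52.
After stage 1 the state is |-x⟩; P(|+z⟩) = |⟨+z|-x⟩|² = 1/2.
Joint probability = 16/52 × 1/2 = 0.154.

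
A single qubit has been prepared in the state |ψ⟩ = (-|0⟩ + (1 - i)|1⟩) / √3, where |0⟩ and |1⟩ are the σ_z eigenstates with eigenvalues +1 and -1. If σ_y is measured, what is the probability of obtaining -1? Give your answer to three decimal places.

|-y⟩ = (|0⟩ - i|1⟩)/√2, so ⟨-y|ψ⟩ = (i) / (√2·√3).
P = |i|² / 6 = 1/6.

0.167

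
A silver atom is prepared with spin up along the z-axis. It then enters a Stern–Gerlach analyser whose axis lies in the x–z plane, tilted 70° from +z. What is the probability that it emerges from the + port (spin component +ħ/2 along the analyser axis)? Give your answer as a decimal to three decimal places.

For spin-½, the probability of finding spin-up along an axis at angle θ to the initial spin direction is cos²(θ/2); spin-down is sin²(θ/2).
θ = 70°, so P = cos²(35°) ≈ 0.671.

0.671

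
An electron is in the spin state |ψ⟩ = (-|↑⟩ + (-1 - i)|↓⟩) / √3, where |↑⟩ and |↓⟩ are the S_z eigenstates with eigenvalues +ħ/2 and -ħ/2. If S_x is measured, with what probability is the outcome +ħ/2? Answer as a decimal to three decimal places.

0.833

|+x⟩ = (|↑⟩ + |↓⟩)/√2, so ⟨+x|ψ⟩ = (-2 - i) / (√2·√3).
P = |-2 - i|² / 6 = 5/6.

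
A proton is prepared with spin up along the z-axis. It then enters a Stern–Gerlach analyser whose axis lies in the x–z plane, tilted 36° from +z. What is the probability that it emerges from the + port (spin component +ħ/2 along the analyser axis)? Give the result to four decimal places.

0.9045

For spin-½, the probability of finding spin-up along an axis at angle θ to the initial spin direction is cos²(θ/2); spin-down is sin²(θ/2).
θ = 36°, so P = cos²(18°) ≈ 0.9045.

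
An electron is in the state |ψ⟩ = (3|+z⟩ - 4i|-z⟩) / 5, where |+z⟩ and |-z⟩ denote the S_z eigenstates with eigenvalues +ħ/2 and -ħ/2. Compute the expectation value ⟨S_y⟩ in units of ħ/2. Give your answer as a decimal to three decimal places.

-0.960

⟨σ_y⟩ = 2 Im(a* b)/(|a|²+|b|²) with a = 3, b = -4i.
a* b = -12i, so ⟨σ_y⟩ = -24/25.
⟨S_y⟩ = (ħ/2)·⟨σ_y⟩.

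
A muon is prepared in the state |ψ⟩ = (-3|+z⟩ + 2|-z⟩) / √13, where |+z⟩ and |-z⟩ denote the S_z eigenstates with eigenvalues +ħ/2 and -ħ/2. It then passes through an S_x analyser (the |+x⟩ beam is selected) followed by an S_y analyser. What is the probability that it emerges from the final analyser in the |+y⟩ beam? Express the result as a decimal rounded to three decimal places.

0.019

First analyser (S_x): P(|+x⟩) = |⟨+x|ψ⟩|² = 1/26.
After stage 1 the state is |+x⟩; P(|+y⟩) = |⟨+y|+x⟩|² = 1/2.
Joint probability = 1/26 × 1/2 = 0.019.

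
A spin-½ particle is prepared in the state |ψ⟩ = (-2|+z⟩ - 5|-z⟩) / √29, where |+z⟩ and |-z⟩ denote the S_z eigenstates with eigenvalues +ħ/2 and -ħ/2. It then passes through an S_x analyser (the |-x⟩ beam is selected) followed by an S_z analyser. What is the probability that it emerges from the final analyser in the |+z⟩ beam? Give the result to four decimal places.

0.0776

First analyser (S_x): P(|-x⟩) = |⟨-x|ψ⟩|² = 9/58.
After stage 1 the state is |-x⟩; P(|+z⟩) = |⟨+z|-x⟩|² = 1/2.
Joint probability = 9/58 × 1/2 = 0.0776.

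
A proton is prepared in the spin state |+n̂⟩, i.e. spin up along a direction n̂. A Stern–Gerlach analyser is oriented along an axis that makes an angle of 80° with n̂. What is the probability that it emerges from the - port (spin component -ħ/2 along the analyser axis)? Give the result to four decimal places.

0.4132

For spin-½, the probability of finding spin-up along an axis at angle θ to the initial spin direction is cos²(θ/2); spin-down is sin²(θ/2).
θ = 80°, so P = sin²(40°) ≈ 0.4132.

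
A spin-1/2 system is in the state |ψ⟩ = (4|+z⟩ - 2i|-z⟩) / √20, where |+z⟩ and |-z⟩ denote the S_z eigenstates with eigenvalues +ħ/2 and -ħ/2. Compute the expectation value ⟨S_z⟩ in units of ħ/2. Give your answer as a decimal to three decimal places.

⟨σ_z⟩ = |a|² - |b|² divided by |a|²+|b|², with a, b the |+z⟩, |-z⟩ amplitudes.
= (16 - 4)/20 = 12/20.
⟨S_z⟩ = (ħ/2)·⟨σ_z⟩.

0.600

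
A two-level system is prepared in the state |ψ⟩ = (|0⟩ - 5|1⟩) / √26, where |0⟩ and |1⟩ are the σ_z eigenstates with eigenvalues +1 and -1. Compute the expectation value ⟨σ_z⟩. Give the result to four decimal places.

⟨σ_z⟩ = |a|² - |b|² divided by |a|²+|b|², with a, b the |0⟩, |1⟩ amplitudes.
= (1 - 25)/26 = -24/26.

-0.9231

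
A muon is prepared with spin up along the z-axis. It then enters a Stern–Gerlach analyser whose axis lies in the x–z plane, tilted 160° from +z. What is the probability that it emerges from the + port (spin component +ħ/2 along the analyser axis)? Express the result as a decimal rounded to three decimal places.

0.030

For spin-½, the probability of finding spin-up along an axis at angle θ to the initial spin direction is cos²(θ/2); spin-down is sin²(θ/2).
θ = 160°, so P = cos²(80°) ≈ 0.030.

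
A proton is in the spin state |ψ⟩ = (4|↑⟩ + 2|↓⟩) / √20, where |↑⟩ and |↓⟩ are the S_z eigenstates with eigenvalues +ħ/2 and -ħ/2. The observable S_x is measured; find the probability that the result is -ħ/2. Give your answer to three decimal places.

|-x⟩ = (|↑⟩ - |↓⟩)/√2, so ⟨-x|ψ⟩ = (2) / (√2·√20).
P = |2|² / 40 = 4/40.

0.100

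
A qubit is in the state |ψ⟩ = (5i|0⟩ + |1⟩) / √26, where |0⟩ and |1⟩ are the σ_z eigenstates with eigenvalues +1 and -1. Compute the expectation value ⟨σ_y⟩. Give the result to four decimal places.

⟨σ_y⟩ = 2 Im(a* b)/(|a|²+|b|²) with a = 5i, b = 1.
a* b = -5i, so ⟨σ_y⟩ = -10/26.

-0.3846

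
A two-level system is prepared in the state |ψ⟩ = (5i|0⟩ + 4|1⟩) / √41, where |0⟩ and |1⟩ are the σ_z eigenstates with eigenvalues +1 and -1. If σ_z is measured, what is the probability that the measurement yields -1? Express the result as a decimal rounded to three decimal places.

The -1 outcome corresponds to |1⟩. Its amplitude in |ψ⟩ is 4/√41.
P = |4|² / 41 = 16/41.

0.390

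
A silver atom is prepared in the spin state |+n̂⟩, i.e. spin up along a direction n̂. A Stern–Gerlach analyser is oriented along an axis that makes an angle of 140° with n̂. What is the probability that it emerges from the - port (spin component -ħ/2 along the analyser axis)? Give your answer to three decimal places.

For spin-½, the probability of finding spin-up along an axis at angle θ to the initial spin direction is cos²(θ/2); spin-down is sin²(θ/2).
θ = 140°, so P = sin²(70°) ≈ 0.883.

0.883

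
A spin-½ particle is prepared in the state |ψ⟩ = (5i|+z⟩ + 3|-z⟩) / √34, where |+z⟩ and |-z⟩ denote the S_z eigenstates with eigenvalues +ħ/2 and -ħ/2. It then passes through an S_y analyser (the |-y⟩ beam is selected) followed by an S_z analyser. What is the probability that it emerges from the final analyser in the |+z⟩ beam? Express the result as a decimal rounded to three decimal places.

0.471

First analyser (S_y): P(|-y⟩) = |⟨-y|ψ⟩|² = 64/68.
After stage 1 the state is |-y⟩; P(|+z⟩) = |⟨+z|-y⟩|² = 1/2.
Joint probability = 64/68 × 1/2 = 0.471.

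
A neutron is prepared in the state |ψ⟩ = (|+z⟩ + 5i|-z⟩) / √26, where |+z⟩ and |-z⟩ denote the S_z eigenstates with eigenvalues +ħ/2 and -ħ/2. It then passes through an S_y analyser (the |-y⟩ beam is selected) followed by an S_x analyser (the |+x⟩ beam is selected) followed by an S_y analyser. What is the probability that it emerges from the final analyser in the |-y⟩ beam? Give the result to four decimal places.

0.0769

First analyser (S_y): P(|-y⟩) = |⟨-y|ψ⟩|² = 16/52.
After stage 1 the state is |-y⟩; P(|+x⟩) = |⟨+x|-y⟩|² = 1/2.
After stage 2 the state is |+x⟩; P(|-y⟩) = |⟨-y|+x⟩|² = 1/2.
Joint probability = 16/52 × 1/2 × 1/2 = 0.0769.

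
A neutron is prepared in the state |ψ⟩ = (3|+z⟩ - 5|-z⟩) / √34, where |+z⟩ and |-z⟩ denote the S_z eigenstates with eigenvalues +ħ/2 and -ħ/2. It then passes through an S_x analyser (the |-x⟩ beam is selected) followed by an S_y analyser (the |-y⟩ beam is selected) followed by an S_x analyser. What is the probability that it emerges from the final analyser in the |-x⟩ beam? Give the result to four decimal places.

0.2353

First analyser (S_x): P(|-x⟩) = |⟨-x|ψ⟩|² = 64/68.
After stage 1 the state is |-x⟩; P(|-y⟩) = |⟨-y|-x⟩|² = 1/2.
After stage 2 the state is |-y⟩; P(|-x⟩) = |⟨-x|-y⟩|² = 1/2.
Joint probability = 64/68 × 1/2 × 1/2 = 0.2353.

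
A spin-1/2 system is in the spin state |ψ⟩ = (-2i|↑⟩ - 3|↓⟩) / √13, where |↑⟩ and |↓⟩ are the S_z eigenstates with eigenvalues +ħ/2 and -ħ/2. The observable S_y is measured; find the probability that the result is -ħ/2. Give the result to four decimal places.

|-y⟩ = (|↑⟩ - i|↓⟩)/√2, so ⟨-y|ψ⟩ = (-5i) / (√2·√13).
P = |-5i|² / 26 = 25/26.

0.9615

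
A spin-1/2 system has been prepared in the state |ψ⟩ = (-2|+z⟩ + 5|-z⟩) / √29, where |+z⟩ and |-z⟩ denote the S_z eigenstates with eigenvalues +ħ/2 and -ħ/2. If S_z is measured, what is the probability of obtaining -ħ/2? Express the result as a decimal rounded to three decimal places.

0.862

The -ħ/2 outcome corresponds to |-z⟩. Its amplitude in |ψ⟩ is 5/√29.
P = |5|² / 29 = 25/29.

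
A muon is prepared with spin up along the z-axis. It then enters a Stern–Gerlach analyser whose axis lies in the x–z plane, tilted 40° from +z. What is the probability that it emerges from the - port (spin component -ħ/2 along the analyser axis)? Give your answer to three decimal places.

For spin-½, the probability of finding spin-up along an axis at angle θ to the initial spin direction is cos²(θ/2); spin-down is sin²(θ/2).
θ = 40°, so P = sin²(20°) ≈ 0.117.

0.117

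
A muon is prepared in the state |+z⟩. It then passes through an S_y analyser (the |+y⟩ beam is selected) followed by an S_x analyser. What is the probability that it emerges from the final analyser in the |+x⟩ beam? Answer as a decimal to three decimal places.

0.250

First analyser (S_y): from |+z⟩, P(|+y⟩) = 1/2.
After stage 1 the state is |+y⟩; P(|+x⟩) = |⟨+x|+y⟩|² = 1/2.
Joint probability = 1/2 × 1/2 = 0.250.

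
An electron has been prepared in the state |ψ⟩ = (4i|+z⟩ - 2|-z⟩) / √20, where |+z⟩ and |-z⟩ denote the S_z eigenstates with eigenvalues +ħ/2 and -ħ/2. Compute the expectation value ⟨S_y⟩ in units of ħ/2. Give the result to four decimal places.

⟨σ_y⟩ = 2 Im(a* b)/(|a|²+|b|²) with a = 4i, b = -2.
a* b = 8i, so ⟨σ_y⟩ = 16/20.
⟨S_y⟩ = (ħ/2)·⟨σ_y⟩.

0.8000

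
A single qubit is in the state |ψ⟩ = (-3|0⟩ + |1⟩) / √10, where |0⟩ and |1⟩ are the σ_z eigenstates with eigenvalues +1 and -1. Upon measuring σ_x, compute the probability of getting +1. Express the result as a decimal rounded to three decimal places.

0.200

|+x⟩ = (|0⟩ + |1⟩)/√2, so ⟨+x|ψ⟩ = (-2) / (√2·√10).
P = |-2|² / 20 = 4/20.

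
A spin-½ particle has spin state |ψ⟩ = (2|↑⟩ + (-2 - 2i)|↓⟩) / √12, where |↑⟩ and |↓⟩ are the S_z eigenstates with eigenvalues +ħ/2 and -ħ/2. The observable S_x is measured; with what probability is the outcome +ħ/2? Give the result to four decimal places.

0.1667

|+x⟩ = (|↑⟩ + |↓⟩)/√2, so ⟨+x|ψ⟩ = (-2i) / (√2·√12).
P = |-2i|² / 24 = 4/24.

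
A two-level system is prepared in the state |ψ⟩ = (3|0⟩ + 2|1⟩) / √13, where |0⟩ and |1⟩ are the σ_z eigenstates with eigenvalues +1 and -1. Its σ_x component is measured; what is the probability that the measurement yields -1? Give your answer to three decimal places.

|-x⟩ = (|0⟩ - |1⟩)/√2, so ⟨-x|ψ⟩ = (1) / (√2·√13).
P = |1|² / 26 = 1/26.

0.038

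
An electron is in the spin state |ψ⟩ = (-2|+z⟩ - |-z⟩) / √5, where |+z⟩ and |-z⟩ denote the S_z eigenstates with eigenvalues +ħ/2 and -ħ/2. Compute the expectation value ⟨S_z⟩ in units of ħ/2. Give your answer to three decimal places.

⟨σ_z⟩ = |a|² - |b|² divided by |a|²+|b|², with a, b the |+z⟩, |-z⟩ amplitudes.
= (4 - 1)/5 = 3/5.
⟨S_z⟩ = (ħ/2)·⟨σ_z⟩.

0.600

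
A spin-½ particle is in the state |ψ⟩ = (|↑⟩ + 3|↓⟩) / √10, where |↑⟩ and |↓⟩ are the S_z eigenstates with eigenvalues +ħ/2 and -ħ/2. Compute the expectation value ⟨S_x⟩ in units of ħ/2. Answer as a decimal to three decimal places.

⟨σ_x⟩ = 2 Re(a* b)/(|a|²+|b|²) with a = 1, b = 3.
a* b = 3, so ⟨σ_x⟩ = 6/10.
⟨S_x⟩ = (ħ/2)·⟨σ_x⟩.

0.600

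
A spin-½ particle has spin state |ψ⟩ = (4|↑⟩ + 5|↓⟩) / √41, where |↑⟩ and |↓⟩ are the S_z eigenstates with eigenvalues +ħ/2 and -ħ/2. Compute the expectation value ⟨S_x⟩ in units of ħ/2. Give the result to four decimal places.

0.9756

⟨σ_x⟩ = 2 Re(a* b)/(|a|²+|b|²) with a = 4, b = 5.
a* b = 20, so ⟨σ_x⟩ = 40/41.
⟨S_x⟩ = (ħ/2)·⟨σ_x⟩.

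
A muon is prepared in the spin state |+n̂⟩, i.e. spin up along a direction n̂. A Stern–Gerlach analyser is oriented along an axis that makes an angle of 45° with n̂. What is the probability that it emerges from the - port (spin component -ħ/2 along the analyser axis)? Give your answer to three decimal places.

For spin-½, the probability of finding spin-up along an axis at angle θ to the initial spin direction is cos²(θ/2); spin-down is sin²(θ/2).
θ = 45°, so P = sin²(22.5°) ≈ 0.146.

0.146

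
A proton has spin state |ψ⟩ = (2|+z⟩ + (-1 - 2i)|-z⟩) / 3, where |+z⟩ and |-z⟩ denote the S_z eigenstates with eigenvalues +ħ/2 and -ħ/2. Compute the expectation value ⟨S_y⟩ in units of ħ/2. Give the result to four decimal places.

⟨σ_y⟩ = 2 Im(a* b)/(|a|²+|b|²) with a = 2, b = (-1 - 2i).
a* b = (-2 - 4i), so ⟨σ_y⟩ = -8/9.
⟨S_y⟩ = (ħ/2)·⟨σ_y⟩.

-0.8889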